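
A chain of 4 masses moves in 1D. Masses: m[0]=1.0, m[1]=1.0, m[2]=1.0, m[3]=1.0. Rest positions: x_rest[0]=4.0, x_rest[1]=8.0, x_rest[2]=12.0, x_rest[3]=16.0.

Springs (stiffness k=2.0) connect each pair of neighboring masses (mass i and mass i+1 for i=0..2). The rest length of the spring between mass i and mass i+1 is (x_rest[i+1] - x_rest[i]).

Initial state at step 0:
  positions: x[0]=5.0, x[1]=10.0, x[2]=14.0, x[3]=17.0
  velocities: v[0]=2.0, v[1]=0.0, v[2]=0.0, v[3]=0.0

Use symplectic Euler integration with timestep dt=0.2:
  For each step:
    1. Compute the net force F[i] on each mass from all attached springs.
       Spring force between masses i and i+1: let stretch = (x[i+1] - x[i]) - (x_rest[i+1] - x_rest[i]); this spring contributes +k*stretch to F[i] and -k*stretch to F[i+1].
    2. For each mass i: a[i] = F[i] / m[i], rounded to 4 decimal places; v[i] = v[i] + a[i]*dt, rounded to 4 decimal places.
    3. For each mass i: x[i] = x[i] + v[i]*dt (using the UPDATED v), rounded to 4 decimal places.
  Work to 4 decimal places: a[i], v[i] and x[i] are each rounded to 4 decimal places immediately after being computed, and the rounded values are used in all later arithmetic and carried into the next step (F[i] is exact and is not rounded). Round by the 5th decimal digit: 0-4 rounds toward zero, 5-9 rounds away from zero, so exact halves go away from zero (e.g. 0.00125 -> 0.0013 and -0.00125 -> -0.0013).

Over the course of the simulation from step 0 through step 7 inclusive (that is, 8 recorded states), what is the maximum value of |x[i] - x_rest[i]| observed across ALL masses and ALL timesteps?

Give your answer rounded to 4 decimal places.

Answer: 3.5487

Derivation:
Step 0: x=[5.0000 10.0000 14.0000 17.0000] v=[2.0000 0.0000 0.0000 0.0000]
Step 1: x=[5.4800 9.9200 13.9200 17.0800] v=[2.4000 -0.4000 -0.4000 0.4000]
Step 2: x=[5.9952 9.8048 13.7728 17.2272] v=[2.5760 -0.5760 -0.7360 0.7360]
Step 3: x=[6.4952 9.7023 13.5845 17.4180] v=[2.4998 -0.5126 -0.9414 0.9542]
Step 4: x=[6.9317 9.6538 13.3923 17.6222] v=[2.1826 -0.2426 -0.9609 1.0208]
Step 5: x=[7.2660 9.6866 13.2394 17.8080] v=[1.6714 0.1640 -0.7643 0.9288]
Step 6: x=[7.4739 9.8100 13.1678 17.9483] v=[1.0396 0.6169 -0.3580 0.7014]
Step 7: x=[7.5487 10.0151 13.2100 18.0261] v=[0.3740 1.0256 0.2111 0.3892]
Max displacement = 3.5487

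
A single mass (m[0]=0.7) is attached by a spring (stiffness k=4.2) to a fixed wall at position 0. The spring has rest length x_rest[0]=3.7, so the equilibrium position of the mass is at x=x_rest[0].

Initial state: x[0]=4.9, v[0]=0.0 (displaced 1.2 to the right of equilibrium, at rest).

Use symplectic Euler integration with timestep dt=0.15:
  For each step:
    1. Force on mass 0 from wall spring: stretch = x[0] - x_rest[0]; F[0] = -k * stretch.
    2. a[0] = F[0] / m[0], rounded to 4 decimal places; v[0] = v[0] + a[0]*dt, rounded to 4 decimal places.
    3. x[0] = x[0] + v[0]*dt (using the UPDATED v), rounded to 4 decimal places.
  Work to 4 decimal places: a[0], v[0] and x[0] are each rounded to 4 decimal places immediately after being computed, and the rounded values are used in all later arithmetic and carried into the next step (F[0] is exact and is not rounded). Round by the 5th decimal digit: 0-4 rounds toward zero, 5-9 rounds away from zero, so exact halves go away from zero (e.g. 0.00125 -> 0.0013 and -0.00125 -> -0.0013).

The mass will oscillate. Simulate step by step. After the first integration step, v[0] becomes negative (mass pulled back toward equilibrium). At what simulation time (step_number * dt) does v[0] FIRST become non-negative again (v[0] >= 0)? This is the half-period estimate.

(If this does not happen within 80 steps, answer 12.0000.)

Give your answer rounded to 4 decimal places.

Answer: 1.3500

Derivation:
Step 0: x=[4.9000] v=[0.0000]
Step 1: x=[4.7380] v=[-1.0800]
Step 2: x=[4.4359] v=[-2.0142]
Step 3: x=[4.0344] v=[-2.6765]
Step 4: x=[3.5878] v=[-2.9775]
Step 5: x=[3.1563] v=[-2.8765]
Step 6: x=[2.7982] v=[-2.3872]
Step 7: x=[2.5619] v=[-1.5756]
Step 8: x=[2.4792] v=[-0.5513]
Step 9: x=[2.5613] v=[0.5474]
First v>=0 after going negative at step 9, time=1.3500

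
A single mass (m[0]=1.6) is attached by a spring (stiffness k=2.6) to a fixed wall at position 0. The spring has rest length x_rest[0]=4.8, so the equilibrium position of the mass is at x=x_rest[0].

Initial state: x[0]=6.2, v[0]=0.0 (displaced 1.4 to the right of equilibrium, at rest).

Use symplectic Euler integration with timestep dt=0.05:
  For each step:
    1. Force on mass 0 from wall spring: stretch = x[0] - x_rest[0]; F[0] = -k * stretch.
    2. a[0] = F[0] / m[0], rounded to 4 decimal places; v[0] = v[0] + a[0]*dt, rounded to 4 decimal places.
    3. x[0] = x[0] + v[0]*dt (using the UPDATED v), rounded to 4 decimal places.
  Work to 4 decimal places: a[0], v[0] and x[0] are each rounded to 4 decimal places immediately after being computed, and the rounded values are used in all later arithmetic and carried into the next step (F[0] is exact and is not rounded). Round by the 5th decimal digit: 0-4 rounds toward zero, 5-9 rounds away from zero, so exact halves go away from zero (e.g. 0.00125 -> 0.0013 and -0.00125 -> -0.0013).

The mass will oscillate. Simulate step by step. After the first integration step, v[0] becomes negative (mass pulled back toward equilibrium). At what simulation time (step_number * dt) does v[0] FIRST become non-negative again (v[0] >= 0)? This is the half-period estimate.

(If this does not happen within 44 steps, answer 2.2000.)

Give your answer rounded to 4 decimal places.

Answer: 2.2000

Derivation:
Step 0: x=[6.2000] v=[0.0000]
Step 1: x=[6.1943] v=[-0.1138]
Step 2: x=[6.1829] v=[-0.2271]
Step 3: x=[6.1659] v=[-0.3395]
Step 4: x=[6.1434] v=[-0.4505]
Step 5: x=[6.1154] v=[-0.5597]
Step 6: x=[6.0821] v=[-0.6666]
Step 7: x=[6.0436] v=[-0.7708]
Step 8: x=[6.0000] v=[-0.8718]
Step 9: x=[5.9515] v=[-0.9693]
Step 10: x=[5.8984] v=[-1.0629]
Step 11: x=[5.8408] v=[-1.1521]
Step 12: x=[5.7790] v=[-1.2367]
Step 13: x=[5.7132] v=[-1.3162]
Step 14: x=[5.6437] v=[-1.3904]
Step 15: x=[5.5708] v=[-1.4590]
Step 16: x=[5.4947] v=[-1.5216]
Step 17: x=[5.4158] v=[-1.5780]
Step 18: x=[5.3344] v=[-1.6280]
Step 19: x=[5.2508] v=[-1.6714]
Step 20: x=[5.1654] v=[-1.7080]
Step 21: x=[5.0785] v=[-1.7377]
Step 22: x=[4.9905] v=[-1.7603]
Step 23: x=[4.9017] v=[-1.7758]
Step 24: x=[4.8125] v=[-1.7841]
Step 25: x=[4.7232] v=[-1.7851]
Step 26: x=[4.6343] v=[-1.7789]
Step 27: x=[4.5460] v=[-1.7654]
Step 28: x=[4.4588] v=[-1.7448]
Step 29: x=[4.3729] v=[-1.7171]
Step 30: x=[4.2888] v=[-1.6824]
Step 31: x=[4.2068] v=[-1.6409]
Step 32: x=[4.1272] v=[-1.5927]
Step 33: x=[4.0503] v=[-1.5380]
Step 34: x=[3.9764] v=[-1.4771]
Step 35: x=[3.9059] v=[-1.4102]
Step 36: x=[3.8390] v=[-1.3376]
Step 37: x=[3.7760] v=[-1.2595]
Step 38: x=[3.7172] v=[-1.1763]
Step 39: x=[3.6628] v=[-1.0883]
Step 40: x=[3.6130] v=[-0.9959]
Step 41: x=[3.5680] v=[-0.8995]
Step 42: x=[3.5280] v=[-0.7994]
Step 43: x=[3.4932] v=[-0.6961]
Step 44: x=[3.4637] v=[-0.5899]
v[0] did not become non-negative within 44 steps; using fallback time=2.2000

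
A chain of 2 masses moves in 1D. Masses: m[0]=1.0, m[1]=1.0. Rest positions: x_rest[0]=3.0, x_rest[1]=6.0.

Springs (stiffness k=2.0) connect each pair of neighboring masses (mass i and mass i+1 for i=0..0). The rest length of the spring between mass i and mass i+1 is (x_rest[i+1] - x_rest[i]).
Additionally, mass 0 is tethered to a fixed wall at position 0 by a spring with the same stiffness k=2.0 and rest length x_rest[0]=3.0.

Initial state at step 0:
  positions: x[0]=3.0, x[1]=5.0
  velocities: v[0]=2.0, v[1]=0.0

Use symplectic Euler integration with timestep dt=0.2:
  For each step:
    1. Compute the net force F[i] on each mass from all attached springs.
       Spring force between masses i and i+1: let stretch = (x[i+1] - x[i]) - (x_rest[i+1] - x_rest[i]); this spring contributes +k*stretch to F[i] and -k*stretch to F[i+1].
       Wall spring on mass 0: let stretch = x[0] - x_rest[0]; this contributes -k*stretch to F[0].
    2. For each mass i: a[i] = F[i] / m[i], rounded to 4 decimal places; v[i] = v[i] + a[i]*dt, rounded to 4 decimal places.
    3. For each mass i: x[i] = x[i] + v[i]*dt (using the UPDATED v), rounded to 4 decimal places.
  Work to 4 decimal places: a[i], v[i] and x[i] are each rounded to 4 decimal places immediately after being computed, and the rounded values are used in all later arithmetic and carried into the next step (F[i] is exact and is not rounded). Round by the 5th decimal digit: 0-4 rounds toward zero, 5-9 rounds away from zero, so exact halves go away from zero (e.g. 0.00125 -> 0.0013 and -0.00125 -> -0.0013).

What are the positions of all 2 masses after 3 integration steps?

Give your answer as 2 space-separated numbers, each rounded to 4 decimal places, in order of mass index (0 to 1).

Step 0: x=[3.0000 5.0000] v=[2.0000 0.0000]
Step 1: x=[3.3200 5.0800] v=[1.6000 0.4000]
Step 2: x=[3.5152 5.2592] v=[0.9760 0.8960]
Step 3: x=[3.5687 5.5389] v=[0.2675 1.3984]

Answer: 3.5687 5.5389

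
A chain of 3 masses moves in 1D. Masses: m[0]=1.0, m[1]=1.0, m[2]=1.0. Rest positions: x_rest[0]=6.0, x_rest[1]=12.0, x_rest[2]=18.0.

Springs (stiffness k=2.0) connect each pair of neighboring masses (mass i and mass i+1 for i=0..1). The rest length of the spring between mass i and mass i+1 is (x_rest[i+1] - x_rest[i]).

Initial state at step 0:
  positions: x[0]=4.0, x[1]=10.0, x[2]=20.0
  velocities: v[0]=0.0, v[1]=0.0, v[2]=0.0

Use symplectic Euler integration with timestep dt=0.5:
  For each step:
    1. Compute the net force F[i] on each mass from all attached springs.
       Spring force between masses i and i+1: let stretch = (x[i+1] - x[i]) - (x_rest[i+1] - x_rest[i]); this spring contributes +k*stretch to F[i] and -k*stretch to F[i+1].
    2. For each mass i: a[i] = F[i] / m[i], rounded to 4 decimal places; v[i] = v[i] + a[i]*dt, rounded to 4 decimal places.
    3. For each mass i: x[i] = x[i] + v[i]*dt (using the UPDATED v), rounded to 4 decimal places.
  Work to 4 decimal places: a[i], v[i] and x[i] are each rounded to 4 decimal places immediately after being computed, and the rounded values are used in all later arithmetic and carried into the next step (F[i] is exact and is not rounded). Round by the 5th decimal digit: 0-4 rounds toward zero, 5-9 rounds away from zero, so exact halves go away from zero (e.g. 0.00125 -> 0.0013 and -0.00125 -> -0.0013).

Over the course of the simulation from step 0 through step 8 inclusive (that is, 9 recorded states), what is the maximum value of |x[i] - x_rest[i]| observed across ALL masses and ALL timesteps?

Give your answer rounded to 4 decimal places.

Step 0: x=[4.0000 10.0000 20.0000] v=[0.0000 0.0000 0.0000]
Step 1: x=[4.0000 12.0000 18.0000] v=[0.0000 4.0000 -4.0000]
Step 2: x=[5.0000 13.0000 16.0000] v=[2.0000 2.0000 -4.0000]
Step 3: x=[7.0000 11.5000 15.5000] v=[4.0000 -3.0000 -1.0000]
Step 4: x=[8.2500 9.7500 16.0000] v=[2.5000 -3.5000 1.0000]
Step 5: x=[7.2500 10.3750 16.3750] v=[-2.0000 1.2500 0.7500]
Step 6: x=[4.8125 12.4375 16.7500] v=[-4.8750 4.1250 0.7500]
Step 7: x=[3.1875 12.8438 17.9688] v=[-3.2500 0.8125 2.4375]
Step 8: x=[3.3907 10.9844 19.6251] v=[0.4063 -3.7188 3.3125]
Max displacement = 2.8125

Answer: 2.8125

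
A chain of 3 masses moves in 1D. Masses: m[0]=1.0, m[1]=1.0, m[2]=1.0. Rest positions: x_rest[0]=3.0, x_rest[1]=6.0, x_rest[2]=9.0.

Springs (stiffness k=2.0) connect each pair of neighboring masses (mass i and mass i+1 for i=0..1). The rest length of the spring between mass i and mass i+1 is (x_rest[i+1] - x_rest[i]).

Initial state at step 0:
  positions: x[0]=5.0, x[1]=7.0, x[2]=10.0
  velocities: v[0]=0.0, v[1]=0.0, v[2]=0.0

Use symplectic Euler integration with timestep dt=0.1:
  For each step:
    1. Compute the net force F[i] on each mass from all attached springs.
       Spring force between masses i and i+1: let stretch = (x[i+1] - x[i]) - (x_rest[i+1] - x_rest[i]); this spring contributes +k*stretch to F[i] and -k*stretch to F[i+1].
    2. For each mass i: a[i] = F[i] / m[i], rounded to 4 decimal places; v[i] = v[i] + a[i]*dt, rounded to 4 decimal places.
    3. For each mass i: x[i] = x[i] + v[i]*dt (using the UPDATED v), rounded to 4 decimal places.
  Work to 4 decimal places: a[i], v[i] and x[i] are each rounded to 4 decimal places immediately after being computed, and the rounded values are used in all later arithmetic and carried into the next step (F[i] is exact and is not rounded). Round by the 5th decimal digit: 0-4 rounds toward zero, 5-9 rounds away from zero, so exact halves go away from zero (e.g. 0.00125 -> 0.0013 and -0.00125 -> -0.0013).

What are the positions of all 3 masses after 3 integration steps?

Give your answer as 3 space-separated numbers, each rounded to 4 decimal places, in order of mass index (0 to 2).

Answer: 4.8840 7.1141 10.0020

Derivation:
Step 0: x=[5.0000 7.0000 10.0000] v=[0.0000 0.0000 0.0000]
Step 1: x=[4.9800 7.0200 10.0000] v=[-0.2000 0.2000 0.0000]
Step 2: x=[4.9408 7.0588 10.0004] v=[-0.3920 0.3880 0.0040]
Step 3: x=[4.8840 7.1141 10.0020] v=[-0.5684 0.5527 0.0157]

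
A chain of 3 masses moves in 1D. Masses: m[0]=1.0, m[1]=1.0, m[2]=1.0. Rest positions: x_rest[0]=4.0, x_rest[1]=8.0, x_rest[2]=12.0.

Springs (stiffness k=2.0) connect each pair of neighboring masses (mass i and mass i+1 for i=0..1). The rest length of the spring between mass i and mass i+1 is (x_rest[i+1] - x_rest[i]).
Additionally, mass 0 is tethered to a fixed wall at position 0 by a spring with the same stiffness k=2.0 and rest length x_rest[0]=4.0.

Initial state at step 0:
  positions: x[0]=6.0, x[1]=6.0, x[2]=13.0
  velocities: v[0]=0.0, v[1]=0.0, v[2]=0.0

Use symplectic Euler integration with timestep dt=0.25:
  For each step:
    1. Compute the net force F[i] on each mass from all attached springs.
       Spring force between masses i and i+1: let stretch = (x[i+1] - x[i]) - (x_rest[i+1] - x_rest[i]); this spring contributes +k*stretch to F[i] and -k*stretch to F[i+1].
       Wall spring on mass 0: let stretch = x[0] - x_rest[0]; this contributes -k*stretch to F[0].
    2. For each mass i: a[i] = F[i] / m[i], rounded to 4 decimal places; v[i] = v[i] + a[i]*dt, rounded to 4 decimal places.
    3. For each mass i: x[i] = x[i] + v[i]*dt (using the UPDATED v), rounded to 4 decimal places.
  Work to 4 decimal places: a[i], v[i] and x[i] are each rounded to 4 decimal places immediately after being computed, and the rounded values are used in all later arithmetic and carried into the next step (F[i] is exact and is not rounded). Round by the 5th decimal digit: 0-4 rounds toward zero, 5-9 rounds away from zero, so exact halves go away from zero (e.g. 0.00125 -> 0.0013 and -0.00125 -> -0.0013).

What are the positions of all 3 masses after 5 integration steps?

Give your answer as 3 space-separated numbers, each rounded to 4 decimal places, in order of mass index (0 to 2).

Answer: 2.2181 10.1366 11.2656

Derivation:
Step 0: x=[6.0000 6.0000 13.0000] v=[0.0000 0.0000 0.0000]
Step 1: x=[5.2500 6.8750 12.6250] v=[-3.0000 3.5000 -1.5000]
Step 2: x=[4.0469 8.2656 12.0313] v=[-4.8125 5.5625 -2.3750]
Step 3: x=[2.8653 9.5996 11.4668] v=[-4.7266 5.3360 -2.2579]
Step 4: x=[2.1673 10.3252 11.1689] v=[-2.7921 2.9025 -1.1915]
Step 5: x=[2.2181 10.1366 11.2656] v=[0.2032 -0.7546 0.3867]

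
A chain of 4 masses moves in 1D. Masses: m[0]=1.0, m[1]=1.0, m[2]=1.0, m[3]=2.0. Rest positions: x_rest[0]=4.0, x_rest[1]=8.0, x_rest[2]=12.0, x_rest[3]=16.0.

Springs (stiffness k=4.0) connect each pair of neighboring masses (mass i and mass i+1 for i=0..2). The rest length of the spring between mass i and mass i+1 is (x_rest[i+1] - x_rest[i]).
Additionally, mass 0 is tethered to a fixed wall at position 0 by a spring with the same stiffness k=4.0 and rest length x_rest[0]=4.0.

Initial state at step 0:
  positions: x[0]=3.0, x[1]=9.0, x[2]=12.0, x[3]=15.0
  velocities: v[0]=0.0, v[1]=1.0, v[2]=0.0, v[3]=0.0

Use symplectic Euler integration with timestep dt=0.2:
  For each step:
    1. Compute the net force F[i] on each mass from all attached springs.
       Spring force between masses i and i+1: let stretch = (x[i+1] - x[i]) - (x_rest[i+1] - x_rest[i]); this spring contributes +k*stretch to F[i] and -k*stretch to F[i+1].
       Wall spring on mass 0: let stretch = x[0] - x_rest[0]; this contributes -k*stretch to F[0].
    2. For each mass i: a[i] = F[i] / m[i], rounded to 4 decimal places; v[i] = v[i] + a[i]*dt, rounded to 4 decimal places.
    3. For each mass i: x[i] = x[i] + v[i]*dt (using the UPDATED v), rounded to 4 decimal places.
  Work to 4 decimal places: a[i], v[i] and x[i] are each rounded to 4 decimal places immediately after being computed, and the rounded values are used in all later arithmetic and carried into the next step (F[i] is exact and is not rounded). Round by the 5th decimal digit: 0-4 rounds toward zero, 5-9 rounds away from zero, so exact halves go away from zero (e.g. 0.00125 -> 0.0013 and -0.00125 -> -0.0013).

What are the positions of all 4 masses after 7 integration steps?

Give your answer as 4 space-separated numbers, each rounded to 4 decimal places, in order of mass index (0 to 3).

Step 0: x=[3.0000 9.0000 12.0000 15.0000] v=[0.0000 1.0000 0.0000 0.0000]
Step 1: x=[3.4800 8.7200 12.0000 15.0800] v=[2.4000 -1.4000 0.0000 0.4000]
Step 2: x=[4.2416 8.1264 11.9680 15.2336] v=[3.8080 -2.9680 -0.1600 0.7680]
Step 3: x=[4.9461 7.5259 11.8438 15.4460] v=[3.5226 -3.0026 -0.6208 1.0618]
Step 4: x=[5.2720 7.2035 11.6051 15.6902] v=[1.6296 -1.6121 -1.1934 1.2209]
Step 5: x=[5.0634 7.2763 11.3158 15.9276] v=[-1.0428 0.3640 -1.4466 1.1869]
Step 6: x=[4.3988 7.6414 11.1180 16.1160] v=[-3.3232 1.8253 -0.9888 0.9422]
Step 7: x=[3.5492 8.0439 11.1637 16.2246] v=[-4.2482 2.0125 0.2283 0.5430]

Answer: 3.5492 8.0439 11.1637 16.2246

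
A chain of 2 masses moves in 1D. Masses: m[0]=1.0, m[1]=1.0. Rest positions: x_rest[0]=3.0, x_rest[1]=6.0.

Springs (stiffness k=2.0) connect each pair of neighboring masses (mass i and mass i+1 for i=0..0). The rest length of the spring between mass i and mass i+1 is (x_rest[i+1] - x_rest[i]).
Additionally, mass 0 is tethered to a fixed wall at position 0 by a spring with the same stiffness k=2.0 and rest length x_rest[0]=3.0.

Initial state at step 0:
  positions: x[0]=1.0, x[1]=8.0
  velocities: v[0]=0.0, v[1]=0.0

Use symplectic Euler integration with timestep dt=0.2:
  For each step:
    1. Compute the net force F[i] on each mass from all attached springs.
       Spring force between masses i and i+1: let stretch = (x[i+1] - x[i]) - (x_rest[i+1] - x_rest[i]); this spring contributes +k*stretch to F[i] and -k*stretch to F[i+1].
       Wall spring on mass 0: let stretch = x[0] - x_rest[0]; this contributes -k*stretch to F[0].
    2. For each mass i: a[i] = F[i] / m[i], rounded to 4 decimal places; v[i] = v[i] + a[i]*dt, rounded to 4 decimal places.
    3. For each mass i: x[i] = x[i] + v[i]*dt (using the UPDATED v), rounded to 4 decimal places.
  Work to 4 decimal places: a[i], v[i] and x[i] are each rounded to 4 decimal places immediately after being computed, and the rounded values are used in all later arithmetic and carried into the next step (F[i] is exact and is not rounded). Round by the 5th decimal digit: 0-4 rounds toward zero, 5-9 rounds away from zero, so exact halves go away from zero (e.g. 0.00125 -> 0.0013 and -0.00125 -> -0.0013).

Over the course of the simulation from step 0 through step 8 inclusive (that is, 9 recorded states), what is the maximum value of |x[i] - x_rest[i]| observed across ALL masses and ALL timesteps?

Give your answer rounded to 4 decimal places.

Step 0: x=[1.0000 8.0000] v=[0.0000 0.0000]
Step 1: x=[1.4800 7.6800] v=[2.4000 -1.6000]
Step 2: x=[2.3376 7.1040] v=[4.2880 -2.8800]
Step 3: x=[3.3895 6.3867] v=[5.2595 -3.5866]
Step 4: x=[4.4100 5.6696] v=[5.1026 -3.5855]
Step 5: x=[5.1785 5.0917] v=[3.8424 -2.8893]
Step 6: x=[5.5258 4.7608] v=[1.7363 -1.6546]
Step 7: x=[5.3698 4.7311] v=[-0.7800 -0.1486]
Step 8: x=[4.7331 4.9925] v=[-3.1834 1.3069]
Max displacement = 2.5258

Answer: 2.5258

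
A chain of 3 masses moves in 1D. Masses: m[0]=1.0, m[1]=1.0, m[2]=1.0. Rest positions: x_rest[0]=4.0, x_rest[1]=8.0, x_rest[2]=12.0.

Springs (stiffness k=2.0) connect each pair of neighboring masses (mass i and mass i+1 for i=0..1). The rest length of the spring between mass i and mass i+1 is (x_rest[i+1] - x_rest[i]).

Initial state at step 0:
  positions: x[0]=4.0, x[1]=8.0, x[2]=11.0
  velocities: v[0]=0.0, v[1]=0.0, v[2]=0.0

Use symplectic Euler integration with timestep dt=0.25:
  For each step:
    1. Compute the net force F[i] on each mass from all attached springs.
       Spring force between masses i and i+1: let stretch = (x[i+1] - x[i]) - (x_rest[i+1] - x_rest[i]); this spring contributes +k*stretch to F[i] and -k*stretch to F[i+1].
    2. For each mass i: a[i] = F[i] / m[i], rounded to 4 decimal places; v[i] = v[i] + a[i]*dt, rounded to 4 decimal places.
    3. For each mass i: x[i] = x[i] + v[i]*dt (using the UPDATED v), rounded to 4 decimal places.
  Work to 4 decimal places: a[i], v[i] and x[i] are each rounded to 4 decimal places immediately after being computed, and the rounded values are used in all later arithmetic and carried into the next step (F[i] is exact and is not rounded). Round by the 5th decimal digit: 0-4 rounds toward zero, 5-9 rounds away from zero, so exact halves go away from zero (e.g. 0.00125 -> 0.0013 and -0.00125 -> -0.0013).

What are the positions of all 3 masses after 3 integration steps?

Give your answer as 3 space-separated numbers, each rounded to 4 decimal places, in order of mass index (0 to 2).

Answer: 3.9297 7.4668 11.6036

Derivation:
Step 0: x=[4.0000 8.0000 11.0000] v=[0.0000 0.0000 0.0000]
Step 1: x=[4.0000 7.8750 11.1250] v=[0.0000 -0.5000 0.5000]
Step 2: x=[3.9844 7.6719 11.3438] v=[-0.0625 -0.8125 0.8750]
Step 3: x=[3.9297 7.4668 11.6036] v=[-0.2188 -0.8203 1.0391]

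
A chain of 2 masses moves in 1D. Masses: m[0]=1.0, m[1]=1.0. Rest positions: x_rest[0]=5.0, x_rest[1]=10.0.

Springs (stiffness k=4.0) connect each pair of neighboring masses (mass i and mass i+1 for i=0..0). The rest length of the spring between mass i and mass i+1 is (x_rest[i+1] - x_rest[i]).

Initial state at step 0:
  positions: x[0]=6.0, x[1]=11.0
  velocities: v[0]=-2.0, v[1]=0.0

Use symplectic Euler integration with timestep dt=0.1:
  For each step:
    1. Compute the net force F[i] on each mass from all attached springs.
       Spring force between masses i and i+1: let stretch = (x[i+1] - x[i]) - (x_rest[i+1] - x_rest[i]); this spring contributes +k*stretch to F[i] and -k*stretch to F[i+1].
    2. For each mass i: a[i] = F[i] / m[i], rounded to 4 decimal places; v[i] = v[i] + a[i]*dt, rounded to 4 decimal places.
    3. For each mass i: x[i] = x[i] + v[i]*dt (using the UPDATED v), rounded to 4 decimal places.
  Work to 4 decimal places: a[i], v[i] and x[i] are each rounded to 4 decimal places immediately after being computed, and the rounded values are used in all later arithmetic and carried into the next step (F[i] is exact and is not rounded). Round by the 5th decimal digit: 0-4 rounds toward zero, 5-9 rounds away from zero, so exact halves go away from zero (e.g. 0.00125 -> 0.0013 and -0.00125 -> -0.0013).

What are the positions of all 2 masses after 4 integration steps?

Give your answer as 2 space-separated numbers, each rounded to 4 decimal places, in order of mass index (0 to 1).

Answer: 5.2763 10.9238

Derivation:
Step 0: x=[6.0000 11.0000] v=[-2.0000 0.0000]
Step 1: x=[5.8000 11.0000] v=[-2.0000 0.0000]
Step 2: x=[5.6080 10.9920] v=[-1.9200 -0.0800]
Step 3: x=[5.4314 10.9686] v=[-1.7664 -0.2336]
Step 4: x=[5.2763 10.9238] v=[-1.5515 -0.4485]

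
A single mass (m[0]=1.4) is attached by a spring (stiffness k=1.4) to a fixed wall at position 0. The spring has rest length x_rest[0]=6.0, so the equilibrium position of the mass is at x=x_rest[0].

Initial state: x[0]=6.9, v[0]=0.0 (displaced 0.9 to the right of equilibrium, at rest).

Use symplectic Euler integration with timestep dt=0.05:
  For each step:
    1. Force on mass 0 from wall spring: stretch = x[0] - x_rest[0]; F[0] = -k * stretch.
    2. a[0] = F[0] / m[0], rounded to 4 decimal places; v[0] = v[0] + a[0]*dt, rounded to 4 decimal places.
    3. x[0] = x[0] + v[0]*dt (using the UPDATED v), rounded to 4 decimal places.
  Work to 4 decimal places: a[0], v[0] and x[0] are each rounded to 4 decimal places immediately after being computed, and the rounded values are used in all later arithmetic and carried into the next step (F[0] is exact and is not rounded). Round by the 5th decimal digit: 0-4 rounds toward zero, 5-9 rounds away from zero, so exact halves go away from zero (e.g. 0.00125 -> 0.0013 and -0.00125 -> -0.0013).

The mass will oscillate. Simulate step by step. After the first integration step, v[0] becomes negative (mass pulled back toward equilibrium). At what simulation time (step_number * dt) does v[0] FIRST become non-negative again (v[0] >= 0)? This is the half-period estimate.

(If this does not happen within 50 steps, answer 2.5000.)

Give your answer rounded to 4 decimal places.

Step 0: x=[6.9000] v=[0.0000]
Step 1: x=[6.8978] v=[-0.0450]
Step 2: x=[6.8933] v=[-0.0899]
Step 3: x=[6.8866] v=[-0.1346]
Step 4: x=[6.8777] v=[-0.1789]
Step 5: x=[6.8666] v=[-0.2228]
Step 6: x=[6.8533] v=[-0.2661]
Step 7: x=[6.8379] v=[-0.3088]
Step 8: x=[6.8204] v=[-0.3507]
Step 9: x=[6.8008] v=[-0.3917]
Step 10: x=[6.7792] v=[-0.4317]
Step 11: x=[6.7557] v=[-0.4707]
Step 12: x=[6.7303] v=[-0.5085]
Step 13: x=[6.7031] v=[-0.5450]
Step 14: x=[6.6741] v=[-0.5802]
Step 15: x=[6.6434] v=[-0.6139]
Step 16: x=[6.6111] v=[-0.6461]
Step 17: x=[6.5773] v=[-0.6767]
Step 18: x=[6.5420] v=[-0.7056]
Step 19: x=[6.5054] v=[-0.7327]
Step 20: x=[6.4675] v=[-0.7580]
Step 21: x=[6.4284] v=[-0.7814]
Step 22: x=[6.3883] v=[-0.8028]
Step 23: x=[6.3472] v=[-0.8222]
Step 24: x=[6.3052] v=[-0.8396]
Step 25: x=[6.2625] v=[-0.8549]
Step 26: x=[6.2191] v=[-0.8680]
Step 27: x=[6.1752] v=[-0.8790]
Step 28: x=[6.1308] v=[-0.8878]
Step 29: x=[6.0861] v=[-0.8943]
Step 30: x=[6.0412] v=[-0.8986]
Step 31: x=[5.9962] v=[-0.9007]
Step 32: x=[5.9512] v=[-0.9005]
Step 33: x=[5.9063] v=[-0.8981]
Step 34: x=[5.8616] v=[-0.8934]
Step 35: x=[5.8173] v=[-0.8865]
Step 36: x=[5.7734] v=[-0.8774]
Step 37: x=[5.7301] v=[-0.8661]
Step 38: x=[5.6875] v=[-0.8526]
Step 39: x=[5.6457] v=[-0.8370]
Step 40: x=[5.6047] v=[-0.8193]
Step 41: x=[5.5647] v=[-0.7995]
Step 42: x=[5.5258] v=[-0.7777]
Step 43: x=[5.4881] v=[-0.7540]
Step 44: x=[5.4517] v=[-0.7284]
Step 45: x=[5.4167] v=[-0.7010]
Step 46: x=[5.3831] v=[-0.6718]
Step 47: x=[5.3511] v=[-0.6410]
Step 48: x=[5.3207] v=[-0.6086]
Step 49: x=[5.2920] v=[-0.5746]
Step 50: x=[5.2650] v=[-0.5392]
v[0] did not become non-negative within 50 steps; using fallback time=2.5000

Answer: 2.5000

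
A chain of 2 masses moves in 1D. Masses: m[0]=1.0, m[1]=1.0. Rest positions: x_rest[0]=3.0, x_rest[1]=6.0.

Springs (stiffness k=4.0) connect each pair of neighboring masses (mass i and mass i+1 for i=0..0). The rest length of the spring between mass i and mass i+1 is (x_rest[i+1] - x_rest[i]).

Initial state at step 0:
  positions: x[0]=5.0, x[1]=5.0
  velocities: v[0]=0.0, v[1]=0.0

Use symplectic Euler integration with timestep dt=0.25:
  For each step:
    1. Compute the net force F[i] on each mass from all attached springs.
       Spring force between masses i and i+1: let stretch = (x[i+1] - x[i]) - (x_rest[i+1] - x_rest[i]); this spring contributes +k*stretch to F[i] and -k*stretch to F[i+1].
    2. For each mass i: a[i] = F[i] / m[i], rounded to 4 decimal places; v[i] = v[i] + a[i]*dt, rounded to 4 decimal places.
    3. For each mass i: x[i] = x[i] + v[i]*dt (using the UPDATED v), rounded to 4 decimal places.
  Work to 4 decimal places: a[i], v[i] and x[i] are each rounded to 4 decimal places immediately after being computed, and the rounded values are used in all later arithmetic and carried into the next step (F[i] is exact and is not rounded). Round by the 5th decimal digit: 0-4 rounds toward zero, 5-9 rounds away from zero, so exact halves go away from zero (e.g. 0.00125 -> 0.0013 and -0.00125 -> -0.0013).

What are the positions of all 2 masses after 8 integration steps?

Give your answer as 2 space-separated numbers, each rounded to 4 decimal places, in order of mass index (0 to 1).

Answer: 5.0880 4.9122

Derivation:
Step 0: x=[5.0000 5.0000] v=[0.0000 0.0000]
Step 1: x=[4.2500 5.7500] v=[-3.0000 3.0000]
Step 2: x=[3.1250 6.8750] v=[-4.5000 4.5000]
Step 3: x=[2.1875 7.8125] v=[-3.7500 3.7500]
Step 4: x=[1.9063 8.0938] v=[-1.1250 1.1250]
Step 5: x=[2.4219 7.5782] v=[2.0625 -2.0625]
Step 6: x=[3.4766 6.5235] v=[4.2188 -4.2188]
Step 7: x=[4.5430 5.4571] v=[4.2657 -4.2657]
Step 8: x=[5.0880 4.9122] v=[2.1798 -2.1798]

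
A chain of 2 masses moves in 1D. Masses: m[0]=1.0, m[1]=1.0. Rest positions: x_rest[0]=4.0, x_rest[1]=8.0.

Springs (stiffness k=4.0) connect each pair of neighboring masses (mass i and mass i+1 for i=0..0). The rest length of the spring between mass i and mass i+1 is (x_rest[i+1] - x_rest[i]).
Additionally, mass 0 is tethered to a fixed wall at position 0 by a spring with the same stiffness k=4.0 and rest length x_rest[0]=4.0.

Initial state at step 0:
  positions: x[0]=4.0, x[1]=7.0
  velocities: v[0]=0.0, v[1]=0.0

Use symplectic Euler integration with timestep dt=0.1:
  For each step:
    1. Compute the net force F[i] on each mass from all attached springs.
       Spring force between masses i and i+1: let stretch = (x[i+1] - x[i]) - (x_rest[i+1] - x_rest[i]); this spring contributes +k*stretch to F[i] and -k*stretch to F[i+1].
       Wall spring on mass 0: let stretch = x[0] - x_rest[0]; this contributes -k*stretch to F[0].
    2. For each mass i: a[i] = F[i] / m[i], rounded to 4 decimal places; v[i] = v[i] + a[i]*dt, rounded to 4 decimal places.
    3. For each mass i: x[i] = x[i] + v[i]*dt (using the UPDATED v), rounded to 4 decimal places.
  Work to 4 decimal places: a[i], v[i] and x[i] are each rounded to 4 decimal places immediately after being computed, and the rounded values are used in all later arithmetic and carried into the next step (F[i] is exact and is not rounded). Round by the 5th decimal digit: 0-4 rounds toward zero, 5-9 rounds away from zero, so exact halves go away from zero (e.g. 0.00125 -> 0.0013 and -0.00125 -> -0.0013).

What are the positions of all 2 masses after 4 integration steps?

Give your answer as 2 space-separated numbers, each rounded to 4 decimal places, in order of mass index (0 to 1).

Answer: 3.6685 7.3542

Derivation:
Step 0: x=[4.0000 7.0000] v=[0.0000 0.0000]
Step 1: x=[3.9600 7.0400] v=[-0.4000 0.4000]
Step 2: x=[3.8848 7.1168] v=[-0.7520 0.7680]
Step 3: x=[3.7835 7.2243] v=[-1.0131 1.0752]
Step 4: x=[3.6685 7.3542] v=[-1.1502 1.2989]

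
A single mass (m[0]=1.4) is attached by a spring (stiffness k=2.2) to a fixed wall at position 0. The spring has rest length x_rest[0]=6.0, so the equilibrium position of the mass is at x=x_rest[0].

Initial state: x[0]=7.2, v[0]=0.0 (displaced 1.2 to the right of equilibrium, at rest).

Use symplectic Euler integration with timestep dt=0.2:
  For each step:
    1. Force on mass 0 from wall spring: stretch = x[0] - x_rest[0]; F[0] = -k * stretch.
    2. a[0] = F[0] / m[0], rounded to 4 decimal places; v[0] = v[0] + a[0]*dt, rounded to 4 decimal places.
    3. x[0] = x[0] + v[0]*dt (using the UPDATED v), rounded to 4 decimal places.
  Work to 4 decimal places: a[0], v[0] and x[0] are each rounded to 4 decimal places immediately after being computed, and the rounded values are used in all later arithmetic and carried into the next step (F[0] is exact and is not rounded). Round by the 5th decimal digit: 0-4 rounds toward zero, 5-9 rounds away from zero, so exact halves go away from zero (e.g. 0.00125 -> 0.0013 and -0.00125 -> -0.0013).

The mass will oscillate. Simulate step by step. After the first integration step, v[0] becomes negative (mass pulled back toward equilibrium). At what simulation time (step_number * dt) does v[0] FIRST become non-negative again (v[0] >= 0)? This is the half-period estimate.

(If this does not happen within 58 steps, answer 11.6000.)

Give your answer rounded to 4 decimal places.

Step 0: x=[7.2000] v=[0.0000]
Step 1: x=[7.1246] v=[-0.3771]
Step 2: x=[6.9785] v=[-0.7305]
Step 3: x=[6.7709] v=[-1.0380]
Step 4: x=[6.5148] v=[-1.2803]
Step 5: x=[6.2264] v=[-1.4421]
Step 6: x=[5.9237] v=[-1.5133]
Step 7: x=[5.6258] v=[-1.4893]
Step 8: x=[5.3515] v=[-1.3717]
Step 9: x=[5.1179] v=[-1.1679]
Step 10: x=[4.9398] v=[-0.8907]
Step 11: x=[4.8283] v=[-0.5575]
Step 12: x=[4.7904] v=[-0.1893]
Step 13: x=[4.8286] v=[0.1909]
First v>=0 after going negative at step 13, time=2.6000

Answer: 2.6000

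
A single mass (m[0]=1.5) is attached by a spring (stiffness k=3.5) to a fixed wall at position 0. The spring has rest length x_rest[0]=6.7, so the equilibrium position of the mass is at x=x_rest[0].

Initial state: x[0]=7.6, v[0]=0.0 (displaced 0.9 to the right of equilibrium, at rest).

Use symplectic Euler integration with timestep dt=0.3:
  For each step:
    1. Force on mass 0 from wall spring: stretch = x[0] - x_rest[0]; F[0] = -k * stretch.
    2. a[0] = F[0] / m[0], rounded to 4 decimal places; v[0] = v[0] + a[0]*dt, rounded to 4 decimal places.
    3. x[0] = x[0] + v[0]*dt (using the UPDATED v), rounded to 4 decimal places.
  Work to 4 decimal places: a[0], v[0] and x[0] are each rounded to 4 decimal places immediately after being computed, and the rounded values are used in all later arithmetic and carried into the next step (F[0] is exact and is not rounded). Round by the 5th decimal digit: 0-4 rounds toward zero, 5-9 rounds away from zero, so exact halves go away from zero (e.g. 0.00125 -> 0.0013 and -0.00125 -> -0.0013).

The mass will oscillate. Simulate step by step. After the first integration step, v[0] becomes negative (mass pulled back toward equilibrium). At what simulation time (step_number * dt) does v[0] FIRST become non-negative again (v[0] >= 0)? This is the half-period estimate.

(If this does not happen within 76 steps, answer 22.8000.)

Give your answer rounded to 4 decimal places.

Answer: 2.1000

Derivation:
Step 0: x=[7.6000] v=[0.0000]
Step 1: x=[7.4110] v=[-0.6300]
Step 2: x=[7.0727] v=[-1.1277]
Step 3: x=[6.6561] v=[-1.3886]
Step 4: x=[6.2487] v=[-1.3579]
Step 5: x=[5.9361] v=[-1.0420]
Step 6: x=[5.7839] v=[-0.5073]
Step 7: x=[5.8241] v=[0.1340]
First v>=0 after going negative at step 7, time=2.1000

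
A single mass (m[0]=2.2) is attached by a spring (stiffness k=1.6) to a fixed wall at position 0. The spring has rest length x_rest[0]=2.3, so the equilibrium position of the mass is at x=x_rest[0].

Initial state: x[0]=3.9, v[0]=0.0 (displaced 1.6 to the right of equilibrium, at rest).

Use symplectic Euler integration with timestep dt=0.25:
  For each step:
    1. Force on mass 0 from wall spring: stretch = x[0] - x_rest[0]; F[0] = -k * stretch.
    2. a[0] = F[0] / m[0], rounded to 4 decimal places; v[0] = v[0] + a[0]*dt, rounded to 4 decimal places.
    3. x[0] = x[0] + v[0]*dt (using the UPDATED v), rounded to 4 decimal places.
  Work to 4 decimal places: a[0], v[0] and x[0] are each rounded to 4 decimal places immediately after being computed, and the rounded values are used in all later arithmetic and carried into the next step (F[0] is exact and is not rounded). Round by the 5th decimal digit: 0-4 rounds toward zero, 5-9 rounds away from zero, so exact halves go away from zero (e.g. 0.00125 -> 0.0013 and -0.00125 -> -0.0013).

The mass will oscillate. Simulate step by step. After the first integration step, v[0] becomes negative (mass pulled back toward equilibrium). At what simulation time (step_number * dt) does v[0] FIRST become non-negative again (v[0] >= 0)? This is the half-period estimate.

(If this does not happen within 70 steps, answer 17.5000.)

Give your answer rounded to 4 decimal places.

Answer: 3.7500

Derivation:
Step 0: x=[3.9000] v=[0.0000]
Step 1: x=[3.8273] v=[-0.2909]
Step 2: x=[3.6852] v=[-0.5686]
Step 3: x=[3.4801] v=[-0.8205]
Step 4: x=[3.2213] v=[-1.0351]
Step 5: x=[2.9207] v=[-1.2026]
Step 6: x=[2.5918] v=[-1.3155]
Step 7: x=[2.2497] v=[-1.3686]
Step 8: x=[1.9098] v=[-1.3595]
Step 9: x=[1.5877] v=[-1.2886]
Step 10: x=[1.2979] v=[-1.1591]
Step 11: x=[1.0537] v=[-0.9769]
Step 12: x=[0.8661] v=[-0.7503]
Step 13: x=[0.7437] v=[-0.4896]
Step 14: x=[0.6921] v=[-0.2066]
Step 15: x=[0.7136] v=[0.0858]
First v>=0 after going negative at step 15, time=3.7500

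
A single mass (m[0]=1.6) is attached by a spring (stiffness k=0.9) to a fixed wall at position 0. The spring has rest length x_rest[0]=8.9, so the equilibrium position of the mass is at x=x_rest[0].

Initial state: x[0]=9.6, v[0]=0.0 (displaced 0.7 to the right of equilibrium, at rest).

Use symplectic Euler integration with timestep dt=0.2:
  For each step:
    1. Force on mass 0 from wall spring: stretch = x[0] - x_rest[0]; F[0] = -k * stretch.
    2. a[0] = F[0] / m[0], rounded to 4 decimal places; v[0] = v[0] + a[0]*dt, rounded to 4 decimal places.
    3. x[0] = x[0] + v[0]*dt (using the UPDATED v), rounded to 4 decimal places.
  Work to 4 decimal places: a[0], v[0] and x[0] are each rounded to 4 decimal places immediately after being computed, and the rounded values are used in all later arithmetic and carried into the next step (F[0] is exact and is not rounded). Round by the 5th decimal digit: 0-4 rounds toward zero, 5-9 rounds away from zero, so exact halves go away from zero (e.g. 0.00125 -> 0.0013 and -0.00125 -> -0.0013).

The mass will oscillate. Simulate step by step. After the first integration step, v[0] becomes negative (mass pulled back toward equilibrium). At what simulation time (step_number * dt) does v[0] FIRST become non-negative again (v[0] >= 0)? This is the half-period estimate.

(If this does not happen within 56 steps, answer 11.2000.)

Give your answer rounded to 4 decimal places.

Answer: 4.2000

Derivation:
Step 0: x=[9.6000] v=[0.0000]
Step 1: x=[9.5842] v=[-0.0788]
Step 2: x=[9.5530] v=[-0.1558]
Step 3: x=[9.5071] v=[-0.2293]
Step 4: x=[9.4476] v=[-0.2976]
Step 5: x=[9.3758] v=[-0.3592]
Step 6: x=[9.2933] v=[-0.4127]
Step 7: x=[9.2019] v=[-0.4569]
Step 8: x=[9.1037] v=[-0.4909]
Step 9: x=[9.0009] v=[-0.5138]
Step 10: x=[8.8959] v=[-0.5252]
Step 11: x=[8.7910] v=[-0.5247]
Step 12: x=[8.6885] v=[-0.5124]
Step 13: x=[8.5908] v=[-0.4886]
Step 14: x=[8.5000] v=[-0.4538]
Step 15: x=[8.4182] v=[-0.4088]
Step 16: x=[8.3473] v=[-0.3546]
Step 17: x=[8.2888] v=[-0.2924]
Step 18: x=[8.2441] v=[-0.2236]
Step 19: x=[8.2141] v=[-0.1498]
Step 20: x=[8.1996] v=[-0.0726]
Step 21: x=[8.2008] v=[0.0062]
First v>=0 after going negative at step 21, time=4.2000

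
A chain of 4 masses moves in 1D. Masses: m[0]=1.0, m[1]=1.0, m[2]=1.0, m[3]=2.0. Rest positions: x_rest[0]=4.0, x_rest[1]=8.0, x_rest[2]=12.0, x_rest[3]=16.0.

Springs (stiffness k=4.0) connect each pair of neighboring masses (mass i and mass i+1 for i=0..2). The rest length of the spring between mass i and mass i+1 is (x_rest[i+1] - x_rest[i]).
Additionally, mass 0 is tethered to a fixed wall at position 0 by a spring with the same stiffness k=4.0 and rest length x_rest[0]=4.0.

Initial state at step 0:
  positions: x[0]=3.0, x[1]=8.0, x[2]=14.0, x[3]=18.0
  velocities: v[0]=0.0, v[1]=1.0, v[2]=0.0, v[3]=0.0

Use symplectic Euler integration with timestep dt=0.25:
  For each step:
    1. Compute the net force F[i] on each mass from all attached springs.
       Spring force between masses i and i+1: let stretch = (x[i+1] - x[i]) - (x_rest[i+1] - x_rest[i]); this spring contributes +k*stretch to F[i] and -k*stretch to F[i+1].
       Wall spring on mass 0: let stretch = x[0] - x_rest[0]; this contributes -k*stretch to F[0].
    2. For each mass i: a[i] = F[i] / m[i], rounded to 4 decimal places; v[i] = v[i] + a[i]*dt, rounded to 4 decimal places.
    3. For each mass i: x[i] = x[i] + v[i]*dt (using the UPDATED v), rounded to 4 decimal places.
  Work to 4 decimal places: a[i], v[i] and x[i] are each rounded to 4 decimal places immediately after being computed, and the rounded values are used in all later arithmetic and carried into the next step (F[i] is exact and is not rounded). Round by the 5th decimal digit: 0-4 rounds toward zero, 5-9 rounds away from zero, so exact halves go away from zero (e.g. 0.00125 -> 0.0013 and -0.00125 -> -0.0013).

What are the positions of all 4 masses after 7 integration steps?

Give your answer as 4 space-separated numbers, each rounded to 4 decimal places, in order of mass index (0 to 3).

Step 0: x=[3.0000 8.0000 14.0000 18.0000] v=[0.0000 1.0000 0.0000 0.0000]
Step 1: x=[3.5000 8.5000 13.5000 18.0000] v=[2.0000 2.0000 -2.0000 0.0000]
Step 2: x=[4.3750 9.0000 12.8750 17.9375] v=[3.5000 2.0000 -2.5000 -0.2500]
Step 3: x=[5.3125 9.3125 12.5469 17.7422] v=[3.7500 1.2500 -1.3125 -0.7813]
Step 4: x=[5.9219 9.4336 12.7090 17.3975] v=[2.4375 0.4844 0.6484 -1.3790]
Step 5: x=[5.9287 9.4956 13.2244 16.9667] v=[0.0273 0.2481 2.0615 -1.7233]
Step 6: x=[5.3451 9.5981 13.7432 16.5681] v=[-2.3345 0.4100 2.0750 -1.5945]
Step 7: x=[4.4885 9.6736 13.9319 16.3164] v=[-3.4266 0.3021 0.7548 -1.0070]

Answer: 4.4885 9.6736 13.9319 16.3164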